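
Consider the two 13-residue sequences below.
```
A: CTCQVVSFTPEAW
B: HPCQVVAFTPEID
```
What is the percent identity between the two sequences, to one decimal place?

61.5%

5 positions differ (1, 2, 7, 12, 13), so 8 of 13 match: 8/13 = 61.54%.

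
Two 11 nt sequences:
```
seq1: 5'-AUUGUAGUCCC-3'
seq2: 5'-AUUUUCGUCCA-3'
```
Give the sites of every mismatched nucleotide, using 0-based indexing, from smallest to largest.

Scanning 0-based: 3: G/U; 5: A/C; 10: C/A.

3, 5, 10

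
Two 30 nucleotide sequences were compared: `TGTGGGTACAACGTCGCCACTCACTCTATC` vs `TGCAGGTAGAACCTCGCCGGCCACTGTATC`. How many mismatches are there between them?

8

Comparing position by position, 8 positions differ: 3 (T/C), 4 (G/A), 9 (C/G), 13 (G/C), 19 (A/G), 20 (C/G), 21 (T/C), 26 (C/G).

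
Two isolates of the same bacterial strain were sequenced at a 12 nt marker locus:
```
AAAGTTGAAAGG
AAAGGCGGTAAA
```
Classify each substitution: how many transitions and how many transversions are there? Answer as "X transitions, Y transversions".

Mismatches (1-based):
site 5: T→G (pyrimidine→purine, transversion)
site 6: T→C (pyrimidine→pyrimidine, transition)
site 8: A→G (purine→purine, transition)
site 9: A→T (purine→pyrimidine, transversion)
site 11: G→A (purine→purine, transition)
site 12: G→A (purine→purine, transition)

4 transitions, 2 transversions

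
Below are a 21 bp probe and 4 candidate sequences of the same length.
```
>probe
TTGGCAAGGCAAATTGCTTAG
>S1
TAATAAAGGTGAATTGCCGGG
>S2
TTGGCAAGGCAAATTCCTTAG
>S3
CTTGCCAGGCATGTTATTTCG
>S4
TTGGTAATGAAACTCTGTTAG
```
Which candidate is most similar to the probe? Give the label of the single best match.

Hamming distances to probe — S1: 9; S2: 1; S3: 8; S4: 7.
Smallest is S2 with 1 mismatch.

S2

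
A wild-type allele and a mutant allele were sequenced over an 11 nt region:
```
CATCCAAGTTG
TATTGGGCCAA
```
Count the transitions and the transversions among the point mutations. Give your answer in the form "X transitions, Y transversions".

Transitions (purine↔purine or pyrimidine↔pyrimidine): 1 C→T, 4 C→T, 6 A→G, 7 A→G, 9 T→C, 11 G→A.
Transversions (purine↔pyrimidine): 5 C→G, 8 G→C, 10 T→A.

6 transitions, 3 transversions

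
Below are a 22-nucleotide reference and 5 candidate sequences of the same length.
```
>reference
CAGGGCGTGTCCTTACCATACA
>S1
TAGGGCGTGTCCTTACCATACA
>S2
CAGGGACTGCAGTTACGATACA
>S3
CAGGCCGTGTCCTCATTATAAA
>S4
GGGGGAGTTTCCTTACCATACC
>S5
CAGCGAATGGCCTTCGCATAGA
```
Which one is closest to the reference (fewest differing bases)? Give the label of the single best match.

S1

S1 differs at 1 base; S2 differs at 6 bases; S3 differs at 5 bases; S4 differs at 5 bases; S5 differs at 7 bases. The closest is S1.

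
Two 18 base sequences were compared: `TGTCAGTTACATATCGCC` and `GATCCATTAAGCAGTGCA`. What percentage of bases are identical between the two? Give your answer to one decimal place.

44.4%

Mismatches at positions 1, 2, 5, 6, 10, 11, 12, 14, 15, 18 (1-based): 10 of 18.
Identical positions: 8/18 = 44.44% → 44.4%.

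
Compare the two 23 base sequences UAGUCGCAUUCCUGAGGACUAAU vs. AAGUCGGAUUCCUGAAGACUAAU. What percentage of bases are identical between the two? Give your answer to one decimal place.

Mismatches at positions 1, 7, 16 (1-based): 3 of 23.
Identical positions: 20/23 = 86.96% → 87.0%.

87.0%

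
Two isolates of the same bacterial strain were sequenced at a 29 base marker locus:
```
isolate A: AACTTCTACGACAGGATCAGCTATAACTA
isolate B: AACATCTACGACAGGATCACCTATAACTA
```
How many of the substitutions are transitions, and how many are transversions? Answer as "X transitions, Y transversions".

0 transitions, 2 transversions

Mismatches (1-based):
base 4: T→A (pyrimidine→purine, transversion)
base 20: G→C (purine→pyrimidine, transversion)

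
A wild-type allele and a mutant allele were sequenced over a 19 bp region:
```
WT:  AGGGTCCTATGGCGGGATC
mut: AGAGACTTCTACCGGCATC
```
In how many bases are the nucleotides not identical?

Comparing position by position, 7 bases differ: 3 (G/A), 5 (T/A), 7 (C/T), 9 (A/C), 11 (G/A), 12 (G/C), 16 (G/C).

7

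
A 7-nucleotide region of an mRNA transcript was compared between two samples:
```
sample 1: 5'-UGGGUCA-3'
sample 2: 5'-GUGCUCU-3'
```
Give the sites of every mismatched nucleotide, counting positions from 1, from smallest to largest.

Differences at site 1 (U→G), site 2 (G→U), site 4 (G→C), site 7 (A→U).

1, 2, 4, 7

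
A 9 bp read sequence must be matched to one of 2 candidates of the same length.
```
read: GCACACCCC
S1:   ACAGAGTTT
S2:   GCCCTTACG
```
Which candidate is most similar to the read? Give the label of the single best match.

S1 differs at 6 positions; S2 differs at 5 positions. The closest is S2.

S2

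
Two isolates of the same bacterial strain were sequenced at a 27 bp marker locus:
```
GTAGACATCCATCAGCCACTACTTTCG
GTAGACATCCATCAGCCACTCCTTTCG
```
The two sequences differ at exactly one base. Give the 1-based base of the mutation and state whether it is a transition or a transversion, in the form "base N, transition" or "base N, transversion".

base 21, transversion

The sequences differ only at base 21: A→C (purine→pyrimidine), a transversion.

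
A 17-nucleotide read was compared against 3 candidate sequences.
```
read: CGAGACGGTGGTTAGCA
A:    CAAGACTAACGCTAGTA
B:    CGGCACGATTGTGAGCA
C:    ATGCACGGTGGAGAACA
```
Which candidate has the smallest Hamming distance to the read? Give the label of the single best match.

B

Hamming distances to read — A: 7; B: 5; C: 7.
Smallest is B with 5 mismatches.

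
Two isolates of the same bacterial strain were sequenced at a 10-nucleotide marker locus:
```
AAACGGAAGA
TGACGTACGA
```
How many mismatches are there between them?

4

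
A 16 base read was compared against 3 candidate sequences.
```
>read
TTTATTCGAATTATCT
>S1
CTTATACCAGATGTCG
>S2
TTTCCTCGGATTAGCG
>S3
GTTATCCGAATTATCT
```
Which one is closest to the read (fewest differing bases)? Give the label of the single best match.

S3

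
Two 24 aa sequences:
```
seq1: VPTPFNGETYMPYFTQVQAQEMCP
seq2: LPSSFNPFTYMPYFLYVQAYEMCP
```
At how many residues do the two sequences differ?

8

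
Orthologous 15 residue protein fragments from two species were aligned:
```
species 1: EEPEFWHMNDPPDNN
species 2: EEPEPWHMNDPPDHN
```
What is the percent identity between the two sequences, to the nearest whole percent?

87%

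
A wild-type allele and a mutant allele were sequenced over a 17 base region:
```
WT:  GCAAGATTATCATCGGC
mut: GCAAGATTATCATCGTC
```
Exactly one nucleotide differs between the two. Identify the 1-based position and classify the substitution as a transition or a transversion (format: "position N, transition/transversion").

Position 16 changes G→T. G is a purine and T is a pyrimidine, so this is a transversion.

position 16, transversion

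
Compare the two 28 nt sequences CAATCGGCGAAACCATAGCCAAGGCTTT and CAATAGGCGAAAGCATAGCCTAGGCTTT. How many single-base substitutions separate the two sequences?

3

Comparing position by position, 3 bases differ: 5 (C/A), 13 (C/G), 21 (A/T).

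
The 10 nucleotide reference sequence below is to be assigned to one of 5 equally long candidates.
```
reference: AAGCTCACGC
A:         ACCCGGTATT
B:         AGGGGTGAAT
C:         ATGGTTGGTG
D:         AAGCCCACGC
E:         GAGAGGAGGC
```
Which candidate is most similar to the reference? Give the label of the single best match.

A differs at 8 sites; B differs at 8 sites; C differs at 7 sites; D differs at 1 site; E differs at 5 sites. The closest is D.

D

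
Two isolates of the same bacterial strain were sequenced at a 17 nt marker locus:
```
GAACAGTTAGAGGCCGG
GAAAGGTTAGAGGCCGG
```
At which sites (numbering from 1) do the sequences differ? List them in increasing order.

4, 5

Scanning 1-based: 4: C/A; 5: A/G.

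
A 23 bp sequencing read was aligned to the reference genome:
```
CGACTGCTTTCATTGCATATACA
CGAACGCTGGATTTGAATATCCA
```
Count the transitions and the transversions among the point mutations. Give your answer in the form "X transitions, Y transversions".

1 transition, 7 transversions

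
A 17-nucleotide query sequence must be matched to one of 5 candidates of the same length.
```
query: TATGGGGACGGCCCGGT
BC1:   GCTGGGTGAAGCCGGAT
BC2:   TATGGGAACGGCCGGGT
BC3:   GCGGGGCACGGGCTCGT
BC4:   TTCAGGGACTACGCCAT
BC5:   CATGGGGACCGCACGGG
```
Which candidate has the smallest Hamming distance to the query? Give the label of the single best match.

BC1 differs at 8 sites; BC2 differs at 2 sites; BC3 differs at 7 sites; BC4 differs at 8 sites; BC5 differs at 4 sites. The closest is BC2.

BC2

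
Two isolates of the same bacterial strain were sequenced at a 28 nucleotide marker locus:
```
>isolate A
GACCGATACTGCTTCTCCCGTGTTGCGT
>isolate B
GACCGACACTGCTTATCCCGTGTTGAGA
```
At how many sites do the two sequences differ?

Comparing position by position, 4 sites differ: 7 (T/C), 15 (C/A), 26 (C/A), 28 (T/A).

4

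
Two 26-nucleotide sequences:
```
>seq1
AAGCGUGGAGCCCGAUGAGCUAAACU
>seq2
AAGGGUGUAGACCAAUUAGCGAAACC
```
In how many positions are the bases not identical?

Mismatches (1-based): position 4: C→G; position 8: G→U; position 11: C→A; position 14: G→A; position 17: G→U; position 21: U→G; position 26: U→C.

7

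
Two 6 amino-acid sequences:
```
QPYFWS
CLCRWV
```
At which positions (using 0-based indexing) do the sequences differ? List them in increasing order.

Scanning 0-based: 0: Q/C; 1: P/L; 2: Y/C; 3: F/R; 5: S/V.

0, 1, 2, 3, 5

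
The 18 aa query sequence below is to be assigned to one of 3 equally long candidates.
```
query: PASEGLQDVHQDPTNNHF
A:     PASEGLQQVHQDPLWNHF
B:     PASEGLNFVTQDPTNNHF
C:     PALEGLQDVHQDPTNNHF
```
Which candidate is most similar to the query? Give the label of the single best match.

A differs at 3 positions; B differs at 3 positions; C differs at 1 position. The closest is C.

C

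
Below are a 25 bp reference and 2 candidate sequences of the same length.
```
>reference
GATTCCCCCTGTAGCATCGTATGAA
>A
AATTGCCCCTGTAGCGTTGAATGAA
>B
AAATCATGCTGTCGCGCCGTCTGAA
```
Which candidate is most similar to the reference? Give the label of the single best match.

Hamming distances to reference — A: 5; B: 9.
Smallest is A with 5 mismatches.

A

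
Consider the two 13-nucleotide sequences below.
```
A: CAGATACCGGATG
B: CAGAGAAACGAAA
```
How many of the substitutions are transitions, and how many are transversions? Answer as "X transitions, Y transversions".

1 transition, 5 transversions

Transitions (purine↔purine or pyrimidine↔pyrimidine): 13 G→A.
Transversions (purine↔pyrimidine): 5 T→G, 7 C→A, 8 C→A, 9 G→C, 12 T→A.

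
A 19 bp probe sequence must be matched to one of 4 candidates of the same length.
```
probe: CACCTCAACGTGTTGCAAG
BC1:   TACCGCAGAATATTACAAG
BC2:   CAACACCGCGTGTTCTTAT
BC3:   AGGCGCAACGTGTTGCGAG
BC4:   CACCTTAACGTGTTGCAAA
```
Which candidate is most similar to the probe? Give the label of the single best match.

BC4

BC1 differs at 7 sites; BC2 differs at 8 sites; BC3 differs at 5 sites; BC4 differs at 2 sites. The closest is BC4.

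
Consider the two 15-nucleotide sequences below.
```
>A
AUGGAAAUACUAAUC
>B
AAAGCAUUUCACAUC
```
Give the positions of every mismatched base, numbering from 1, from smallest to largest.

Scanning 1-based: 2: U/A; 3: G/A; 5: A/C; 7: A/U; 9: A/U; 11: U/A; 12: A/C.

2, 3, 5, 7, 9, 11, 12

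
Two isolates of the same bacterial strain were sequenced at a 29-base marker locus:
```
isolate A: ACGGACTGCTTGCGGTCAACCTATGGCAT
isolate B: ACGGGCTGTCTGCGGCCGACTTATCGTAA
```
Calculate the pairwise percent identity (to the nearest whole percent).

69%

9 positions differ (5, 9, 10, 16, 18, 21, 25, 27, 29), so 20 of 29 match: 20/29 = 68.97%.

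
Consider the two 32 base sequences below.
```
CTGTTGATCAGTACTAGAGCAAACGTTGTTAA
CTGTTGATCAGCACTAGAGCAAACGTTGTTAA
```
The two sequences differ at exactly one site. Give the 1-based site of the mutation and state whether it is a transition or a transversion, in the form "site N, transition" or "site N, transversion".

The sequences differ only at site 12: T→C (pyrimidine→pyrimidine), a transition.

site 12, transition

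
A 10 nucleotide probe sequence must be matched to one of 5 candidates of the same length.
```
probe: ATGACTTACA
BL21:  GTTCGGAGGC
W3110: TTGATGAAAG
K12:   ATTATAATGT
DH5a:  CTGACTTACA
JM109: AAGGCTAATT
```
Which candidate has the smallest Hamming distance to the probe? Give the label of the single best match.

DH5a

BL21 differs at 9 sites; W3110 differs at 6 sites; K12 differs at 7 sites; DH5a differs at 1 site; JM109 differs at 5 sites. The closest is DH5a.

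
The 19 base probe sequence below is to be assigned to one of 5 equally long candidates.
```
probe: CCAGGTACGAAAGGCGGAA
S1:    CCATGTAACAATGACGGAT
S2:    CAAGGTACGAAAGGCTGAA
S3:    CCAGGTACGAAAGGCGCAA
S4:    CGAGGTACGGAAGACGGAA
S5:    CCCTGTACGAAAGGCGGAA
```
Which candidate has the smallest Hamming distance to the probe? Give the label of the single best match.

S3

S1 differs at 6 sites; S2 differs at 2 sites; S3 differs at 1 site; S4 differs at 3 sites; S5 differs at 2 sites. The closest is S3.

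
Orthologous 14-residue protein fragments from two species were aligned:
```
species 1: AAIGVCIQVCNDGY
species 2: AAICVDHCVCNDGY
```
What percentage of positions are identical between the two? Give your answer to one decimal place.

Mismatches at positions 4, 6, 7, 8 (1-based): 4 of 14.
Identical positions: 10/14 = 71.43% → 71.4%.

71.4%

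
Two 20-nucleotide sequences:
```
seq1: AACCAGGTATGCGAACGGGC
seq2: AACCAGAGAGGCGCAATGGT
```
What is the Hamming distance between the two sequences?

The sequences differ at sites 7, 8, 10, 14, 16, 17, 20 (1-based) — 7 in total.

7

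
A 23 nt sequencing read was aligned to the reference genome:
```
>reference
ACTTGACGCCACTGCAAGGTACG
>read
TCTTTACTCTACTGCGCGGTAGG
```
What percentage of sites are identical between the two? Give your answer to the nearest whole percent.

70%

7 positions differ (1, 5, 8, 10, 16, 17, 22), so 16 of 23 match: 16/23 = 69.57%.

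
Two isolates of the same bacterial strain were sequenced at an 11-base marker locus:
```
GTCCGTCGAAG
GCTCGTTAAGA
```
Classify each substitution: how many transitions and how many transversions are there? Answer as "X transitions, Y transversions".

Mismatches (1-based):
position 2: T→C (pyrimidine→pyrimidine, transition)
position 3: C→T (pyrimidine→pyrimidine, transition)
position 7: C→T (pyrimidine→pyrimidine, transition)
position 8: G→A (purine→purine, transition)
position 10: A→G (purine→purine, transition)
position 11: G→A (purine→purine, transition)

6 transitions, 0 transversions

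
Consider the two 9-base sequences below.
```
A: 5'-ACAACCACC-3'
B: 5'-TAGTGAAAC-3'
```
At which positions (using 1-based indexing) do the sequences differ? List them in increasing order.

1, 2, 3, 4, 5, 6, 8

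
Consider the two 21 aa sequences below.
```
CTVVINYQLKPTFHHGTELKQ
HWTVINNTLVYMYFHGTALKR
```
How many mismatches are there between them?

12

Comparing position by position, 12 residues differ: 1 (C/H), 2 (T/W), 3 (V/T), 7 (Y/N), 8 (Q/T), 10 (K/V), 11 (P/Y), 12 (T/M), 13 (F/Y), 14 (H/F), 18 (E/A), 21 (Q/R).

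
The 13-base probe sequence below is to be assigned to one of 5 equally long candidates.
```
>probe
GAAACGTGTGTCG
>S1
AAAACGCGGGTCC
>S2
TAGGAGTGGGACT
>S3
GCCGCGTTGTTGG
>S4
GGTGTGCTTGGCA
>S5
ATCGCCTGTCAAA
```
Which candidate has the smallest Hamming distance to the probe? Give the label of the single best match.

S1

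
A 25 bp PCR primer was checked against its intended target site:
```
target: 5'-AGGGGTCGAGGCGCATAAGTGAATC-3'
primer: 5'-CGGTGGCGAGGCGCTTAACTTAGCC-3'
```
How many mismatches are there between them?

8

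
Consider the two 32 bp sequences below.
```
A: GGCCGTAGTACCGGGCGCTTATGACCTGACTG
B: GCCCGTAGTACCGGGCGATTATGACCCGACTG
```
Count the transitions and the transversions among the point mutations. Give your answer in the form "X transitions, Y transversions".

1 transition, 2 transversions

Transitions (purine↔purine or pyrimidine↔pyrimidine): 27 T→C.
Transversions (purine↔pyrimidine): 2 G→C, 18 C→A.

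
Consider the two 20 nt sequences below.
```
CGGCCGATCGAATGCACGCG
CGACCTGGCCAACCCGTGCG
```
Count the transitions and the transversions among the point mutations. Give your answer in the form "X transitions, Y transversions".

Mismatches (1-based):
position 3: G→A (purine→purine, transition)
position 6: G→T (purine→pyrimidine, transversion)
position 7: A→G (purine→purine, transition)
position 8: T→G (pyrimidine→purine, transversion)
position 10: G→C (purine→pyrimidine, transversion)
position 13: T→C (pyrimidine→pyrimidine, transition)
position 14: G→C (purine→pyrimidine, transversion)
position 16: A→G (purine→purine, transition)
position 17: C→T (pyrimidine→pyrimidine, transition)

5 transitions, 4 transversions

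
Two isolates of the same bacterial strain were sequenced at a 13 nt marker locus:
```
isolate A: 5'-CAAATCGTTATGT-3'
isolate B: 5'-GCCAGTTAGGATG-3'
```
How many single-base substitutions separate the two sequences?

12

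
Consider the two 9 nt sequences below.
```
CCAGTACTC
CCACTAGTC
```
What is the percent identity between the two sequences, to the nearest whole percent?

Mismatches at positions 4, 7 (1-based): 2 of 9.
Identical positions: 7/9 = 77.78% → 78%.

78%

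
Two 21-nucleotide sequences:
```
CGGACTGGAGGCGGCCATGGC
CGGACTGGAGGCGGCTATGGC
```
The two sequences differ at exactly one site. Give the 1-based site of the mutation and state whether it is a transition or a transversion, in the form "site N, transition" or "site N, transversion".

site 16, transition

Site 16 changes C→T. C is a pyrimidine and T is a pyrimidine, so this is a transition.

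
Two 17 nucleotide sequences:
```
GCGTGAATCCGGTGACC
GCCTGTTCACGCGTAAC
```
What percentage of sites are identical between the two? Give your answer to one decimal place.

47.1%

9 positions differ (3, 6, 7, 8, 9, 12, 13, 14, 16), so 8 of 17 match: 8/17 = 47.06%.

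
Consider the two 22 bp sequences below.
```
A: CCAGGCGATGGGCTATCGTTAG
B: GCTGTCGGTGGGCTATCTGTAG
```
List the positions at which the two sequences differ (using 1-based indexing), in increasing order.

Scanning 1-based: 1: C/G; 3: A/T; 5: G/T; 8: A/G; 18: G/T; 19: T/G.

1, 3, 5, 8, 18, 19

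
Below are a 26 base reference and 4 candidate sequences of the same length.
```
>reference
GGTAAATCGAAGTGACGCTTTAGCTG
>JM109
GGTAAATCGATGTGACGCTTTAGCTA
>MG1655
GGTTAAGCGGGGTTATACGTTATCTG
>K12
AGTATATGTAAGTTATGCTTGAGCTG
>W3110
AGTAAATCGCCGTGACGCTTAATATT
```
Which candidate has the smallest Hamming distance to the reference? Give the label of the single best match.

JM109

JM109 differs at 2 bases; MG1655 differs at 9 bases; K12 differs at 7 bases; W3110 differs at 7 bases. The closest is JM109.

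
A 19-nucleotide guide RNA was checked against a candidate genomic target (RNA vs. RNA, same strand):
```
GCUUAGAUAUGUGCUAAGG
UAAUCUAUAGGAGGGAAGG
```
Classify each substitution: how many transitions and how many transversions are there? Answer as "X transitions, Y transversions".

0 transitions, 9 transversions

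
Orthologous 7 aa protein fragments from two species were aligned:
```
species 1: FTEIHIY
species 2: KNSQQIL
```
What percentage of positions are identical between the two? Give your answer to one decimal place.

14.3%

6 positions differ (1, 2, 3, 4, 5, 7), so 1 of 7 match: 1/7 = 14.29%.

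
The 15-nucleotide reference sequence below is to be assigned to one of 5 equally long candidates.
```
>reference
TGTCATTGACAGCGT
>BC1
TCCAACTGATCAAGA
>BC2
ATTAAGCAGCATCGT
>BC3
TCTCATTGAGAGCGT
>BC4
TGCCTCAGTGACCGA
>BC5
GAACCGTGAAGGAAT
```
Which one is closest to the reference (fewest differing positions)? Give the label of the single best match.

BC3

Hamming distances to reference — BC1: 9; BC2: 8; BC3: 2; BC4: 8; BC5: 9.
Smallest is BC3 with 2 mismatches.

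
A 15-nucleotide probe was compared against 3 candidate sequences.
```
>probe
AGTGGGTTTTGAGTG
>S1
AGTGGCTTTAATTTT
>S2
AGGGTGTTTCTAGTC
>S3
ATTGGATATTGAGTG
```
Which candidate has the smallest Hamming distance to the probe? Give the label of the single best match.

S3

Hamming distances to probe — S1: 6; S2: 5; S3: 3.
Smallest is S3 with 3 mismatches.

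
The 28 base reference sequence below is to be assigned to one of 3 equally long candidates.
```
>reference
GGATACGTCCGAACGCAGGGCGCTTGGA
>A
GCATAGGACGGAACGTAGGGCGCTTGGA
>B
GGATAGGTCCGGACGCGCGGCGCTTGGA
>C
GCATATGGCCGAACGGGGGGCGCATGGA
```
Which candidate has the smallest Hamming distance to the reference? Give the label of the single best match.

B

A differs at 5 sites; B differs at 4 sites; C differs at 6 sites. The closest is B.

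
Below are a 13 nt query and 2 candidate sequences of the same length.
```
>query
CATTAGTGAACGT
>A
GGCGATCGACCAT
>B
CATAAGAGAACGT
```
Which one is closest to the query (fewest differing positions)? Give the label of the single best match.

Hamming distances to query — A: 8; B: 2.
Smallest is B with 2 mismatches.

B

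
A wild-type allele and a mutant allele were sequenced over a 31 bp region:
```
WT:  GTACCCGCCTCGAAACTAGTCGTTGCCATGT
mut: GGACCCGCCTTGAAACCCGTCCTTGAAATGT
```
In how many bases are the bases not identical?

Comparing position by position, 7 bases differ: 2 (T/G), 11 (C/T), 17 (T/C), 18 (A/C), 22 (G/C), 26 (C/A), 27 (C/A).

7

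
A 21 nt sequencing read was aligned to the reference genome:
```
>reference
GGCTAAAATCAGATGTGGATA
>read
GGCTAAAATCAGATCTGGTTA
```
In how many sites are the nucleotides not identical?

Mismatches (1-based): site 15: G→C; site 19: A→T.

2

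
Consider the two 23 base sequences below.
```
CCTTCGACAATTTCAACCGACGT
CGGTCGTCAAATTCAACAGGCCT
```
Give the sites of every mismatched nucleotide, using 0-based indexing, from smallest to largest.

Scanning 0-based: 1: C/G; 2: T/G; 6: A/T; 10: T/A; 17: C/A; 19: A/G; 21: G/C.

1, 2, 6, 10, 17, 19, 21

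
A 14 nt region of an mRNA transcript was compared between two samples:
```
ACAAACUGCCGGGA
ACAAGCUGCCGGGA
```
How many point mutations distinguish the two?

Comparing position by position, 1 position differs: 5 (A/G).

1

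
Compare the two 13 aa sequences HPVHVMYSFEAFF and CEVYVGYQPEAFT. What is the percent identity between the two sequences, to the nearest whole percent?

46%

7 positions differ (1, 2, 4, 6, 8, 9, 13), so 6 of 13 match: 6/13 = 46.15%.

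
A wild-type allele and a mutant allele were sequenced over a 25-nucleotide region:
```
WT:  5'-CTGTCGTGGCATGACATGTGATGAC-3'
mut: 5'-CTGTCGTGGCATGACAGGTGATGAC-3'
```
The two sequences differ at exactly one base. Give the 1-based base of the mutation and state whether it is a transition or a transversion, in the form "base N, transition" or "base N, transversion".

The sequences differ only at base 17: T→G (pyrimidine→purine), a transversion.

base 17, transversion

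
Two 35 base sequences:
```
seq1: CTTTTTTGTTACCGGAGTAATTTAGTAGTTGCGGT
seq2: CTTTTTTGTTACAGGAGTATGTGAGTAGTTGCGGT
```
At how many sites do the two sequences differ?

Mismatches (1-based): site 13: C→A; site 20: A→T; site 21: T→G; site 23: T→G.

4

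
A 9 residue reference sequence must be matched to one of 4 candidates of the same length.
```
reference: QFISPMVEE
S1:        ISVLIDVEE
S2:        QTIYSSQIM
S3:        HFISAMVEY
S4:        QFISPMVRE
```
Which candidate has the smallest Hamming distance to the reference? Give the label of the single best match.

S4

Hamming distances to reference — S1: 6; S2: 7; S3: 3; S4: 1.
Smallest is S4 with 1 mismatch.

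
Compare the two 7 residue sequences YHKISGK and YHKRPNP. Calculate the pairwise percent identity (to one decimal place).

4 positions differ (4, 5, 6, 7), so 3 of 7 match: 3/7 = 42.86%.

42.9%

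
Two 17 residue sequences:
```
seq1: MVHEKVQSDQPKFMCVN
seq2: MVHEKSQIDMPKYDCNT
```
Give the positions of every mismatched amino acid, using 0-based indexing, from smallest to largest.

5, 7, 9, 12, 13, 15, 16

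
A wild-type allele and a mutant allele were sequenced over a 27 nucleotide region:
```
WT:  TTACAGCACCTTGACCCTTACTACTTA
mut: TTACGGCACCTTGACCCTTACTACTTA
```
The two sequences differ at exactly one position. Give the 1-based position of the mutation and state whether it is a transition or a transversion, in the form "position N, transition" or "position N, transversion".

position 5, transition

The sequences differ only at position 5: A→G (purine→purine), a transition.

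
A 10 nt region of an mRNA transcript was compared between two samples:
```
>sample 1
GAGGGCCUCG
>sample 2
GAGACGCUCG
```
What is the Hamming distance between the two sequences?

Mismatches (1-based): site 4: G→A; site 5: G→C; site 6: C→G.

3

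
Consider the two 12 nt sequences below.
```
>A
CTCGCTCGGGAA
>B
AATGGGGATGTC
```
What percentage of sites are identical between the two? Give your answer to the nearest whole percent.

10 positions differ (1, 2, 3, 5, 6, 7, 8, 9, 11, 12), so 2 of 12 match: 2/12 = 16.67%.

17%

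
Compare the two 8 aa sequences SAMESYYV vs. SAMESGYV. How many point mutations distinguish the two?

The sequences differ at residues 6 (1-based) — 1 in total.

1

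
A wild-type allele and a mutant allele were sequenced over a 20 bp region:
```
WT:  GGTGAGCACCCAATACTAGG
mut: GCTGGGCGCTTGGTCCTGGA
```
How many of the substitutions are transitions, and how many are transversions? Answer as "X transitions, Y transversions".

Mismatches (1-based):
site 2: G→C (purine→pyrimidine, transversion)
site 5: A→G (purine→purine, transition)
site 8: A→G (purine→purine, transition)
site 10: C→T (pyrimidine→pyrimidine, transition)
site 11: C→T (pyrimidine→pyrimidine, transition)
site 12: A→G (purine→purine, transition)
site 13: A→G (purine→purine, transition)
site 15: A→C (purine→pyrimidine, transversion)
site 18: A→G (purine→purine, transition)
site 20: G→A (purine→purine, transition)

8 transitions, 2 transversions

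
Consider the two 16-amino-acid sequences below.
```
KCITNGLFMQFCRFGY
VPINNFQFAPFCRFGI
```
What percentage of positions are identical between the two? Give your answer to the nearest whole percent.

Mismatches at positions 1, 2, 4, 6, 7, 9, 10, 16 (1-based): 8 of 16.
Identical positions: 8/16 = 50% → 50%.

50%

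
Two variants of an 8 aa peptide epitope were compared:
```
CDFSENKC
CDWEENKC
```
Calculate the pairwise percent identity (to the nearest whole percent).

Mismatches at positions 3, 4 (1-based): 2 of 8.
Identical positions: 6/8 = 75% → 75%.

75%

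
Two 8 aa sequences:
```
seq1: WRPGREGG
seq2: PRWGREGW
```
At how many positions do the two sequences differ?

The sequences differ at positions 1, 3, 8 (1-based) — 3 in total.

3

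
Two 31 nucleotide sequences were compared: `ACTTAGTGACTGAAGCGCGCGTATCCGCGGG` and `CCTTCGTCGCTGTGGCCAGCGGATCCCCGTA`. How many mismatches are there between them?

Comparing position by position, 12 bases differ: 1 (A/C), 5 (A/C), 8 (G/C), 9 (A/G), 13 (A/T), 14 (A/G), 17 (G/C), 18 (C/A), 22 (T/G), 27 (G/C), 30 (G/T), 31 (G/A).

12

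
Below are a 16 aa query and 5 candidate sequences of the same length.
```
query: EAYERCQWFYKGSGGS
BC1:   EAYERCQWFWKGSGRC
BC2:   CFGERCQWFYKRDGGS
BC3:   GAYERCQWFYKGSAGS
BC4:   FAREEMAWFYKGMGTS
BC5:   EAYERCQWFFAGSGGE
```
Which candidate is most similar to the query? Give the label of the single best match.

Hamming distances to query — BC1: 3; BC2: 5; BC3: 2; BC4: 7; BC5: 3.
Smallest is BC3 with 2 mismatches.

BC3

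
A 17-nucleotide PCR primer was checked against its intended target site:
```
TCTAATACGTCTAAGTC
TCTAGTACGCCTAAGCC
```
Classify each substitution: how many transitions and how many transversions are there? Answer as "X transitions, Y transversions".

3 transitions, 0 transversions

Mismatches (1-based):
site 5: A→G (purine→purine, transition)
site 10: T→C (pyrimidine→pyrimidine, transition)
site 16: T→C (pyrimidine→pyrimidine, transition)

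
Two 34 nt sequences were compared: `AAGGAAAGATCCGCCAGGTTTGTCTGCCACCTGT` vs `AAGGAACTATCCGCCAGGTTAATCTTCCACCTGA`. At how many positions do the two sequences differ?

Comparing position by position, 6 positions differ: 7 (A/C), 8 (G/T), 21 (T/A), 22 (G/A), 26 (G/T), 34 (T/A).

6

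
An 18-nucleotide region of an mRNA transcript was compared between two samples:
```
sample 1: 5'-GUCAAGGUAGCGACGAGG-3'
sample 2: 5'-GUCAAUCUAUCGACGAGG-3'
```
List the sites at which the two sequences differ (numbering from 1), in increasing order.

Differences at site 6 (G→U), site 7 (G→C), site 10 (G→U).

6, 7, 10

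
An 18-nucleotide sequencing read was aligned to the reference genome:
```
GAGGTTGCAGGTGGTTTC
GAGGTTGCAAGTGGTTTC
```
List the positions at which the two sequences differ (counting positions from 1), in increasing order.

10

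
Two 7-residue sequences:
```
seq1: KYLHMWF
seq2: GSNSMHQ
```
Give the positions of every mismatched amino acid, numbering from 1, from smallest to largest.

Differences at position 1 (K→G), position 2 (Y→S), position 3 (L→N), position 4 (H→S), position 6 (W→H), position 7 (F→Q).

1, 2, 3, 4, 6, 7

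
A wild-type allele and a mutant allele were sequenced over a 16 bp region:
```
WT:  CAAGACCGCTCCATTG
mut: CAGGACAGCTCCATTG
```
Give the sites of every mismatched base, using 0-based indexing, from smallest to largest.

Scanning 0-based: 2: A/G; 6: C/A.

2, 6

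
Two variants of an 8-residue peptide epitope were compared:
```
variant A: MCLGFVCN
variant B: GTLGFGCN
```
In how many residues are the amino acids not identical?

3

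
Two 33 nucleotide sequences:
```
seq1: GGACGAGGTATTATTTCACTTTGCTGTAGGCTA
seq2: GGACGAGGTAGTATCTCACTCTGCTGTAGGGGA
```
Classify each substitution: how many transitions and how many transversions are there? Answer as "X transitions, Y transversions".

Mismatches (1-based):
position 11: T→G (pyrimidine→purine, transversion)
position 15: T→C (pyrimidine→pyrimidine, transition)
position 21: T→C (pyrimidine→pyrimidine, transition)
position 31: C→G (pyrimidine→purine, transversion)
position 32: T→G (pyrimidine→purine, transversion)

2 transitions, 3 transversions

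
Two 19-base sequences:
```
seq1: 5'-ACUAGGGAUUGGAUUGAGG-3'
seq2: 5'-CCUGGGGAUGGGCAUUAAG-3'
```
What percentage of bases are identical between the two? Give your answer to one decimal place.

63.2%

7 positions differ (1, 4, 10, 13, 14, 16, 18), so 12 of 19 match: 12/19 = 63.16%.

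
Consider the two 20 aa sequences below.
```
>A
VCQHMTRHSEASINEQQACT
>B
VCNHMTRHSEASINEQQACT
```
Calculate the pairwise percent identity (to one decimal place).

95.0%

1 position differs (3), so 19 of 20 match: 19/20 = 95%.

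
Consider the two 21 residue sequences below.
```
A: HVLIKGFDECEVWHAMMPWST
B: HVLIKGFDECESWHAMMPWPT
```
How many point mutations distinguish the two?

Mismatches (1-based): residue 12: V→S; residue 20: S→P.

2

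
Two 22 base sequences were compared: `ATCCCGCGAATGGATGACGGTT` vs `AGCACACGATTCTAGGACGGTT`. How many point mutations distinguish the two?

7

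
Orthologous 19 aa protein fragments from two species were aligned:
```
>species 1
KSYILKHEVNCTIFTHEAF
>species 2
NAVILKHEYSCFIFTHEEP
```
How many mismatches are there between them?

Comparing position by position, 8 positions differ: 1 (K/N), 2 (S/A), 3 (Y/V), 9 (V/Y), 10 (N/S), 12 (T/F), 18 (A/E), 19 (F/P).

8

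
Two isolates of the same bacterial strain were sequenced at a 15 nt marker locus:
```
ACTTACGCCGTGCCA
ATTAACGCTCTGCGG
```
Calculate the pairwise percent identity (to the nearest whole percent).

Mismatches at positions 2, 4, 9, 10, 14, 15 (1-based): 6 of 15.
Identical positions: 9/15 = 60% → 60%.

60%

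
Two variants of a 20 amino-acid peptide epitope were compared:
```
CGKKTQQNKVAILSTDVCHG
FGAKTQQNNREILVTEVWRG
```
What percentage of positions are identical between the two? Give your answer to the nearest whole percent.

9 positions differ (1, 3, 9, 10, 11, 14, 16, 18, 19), so 11 of 20 match: 11/20 = 55%.

55%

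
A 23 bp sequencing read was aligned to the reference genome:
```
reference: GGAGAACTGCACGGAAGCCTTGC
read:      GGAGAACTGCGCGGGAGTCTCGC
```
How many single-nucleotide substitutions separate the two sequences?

4

Mismatches (1-based): position 11: A→G; position 15: A→G; position 18: C→T; position 21: T→C.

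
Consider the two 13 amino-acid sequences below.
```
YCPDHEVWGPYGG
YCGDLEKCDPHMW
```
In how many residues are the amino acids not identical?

Comparing position by position, 8 residues differ: 3 (P/G), 5 (H/L), 7 (V/K), 8 (W/C), 9 (G/D), 11 (Y/H), 12 (G/M), 13 (G/W).

8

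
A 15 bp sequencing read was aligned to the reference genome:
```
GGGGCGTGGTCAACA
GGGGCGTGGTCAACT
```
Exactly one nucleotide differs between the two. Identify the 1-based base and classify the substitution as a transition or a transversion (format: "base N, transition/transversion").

base 15, transversion

Base 15 changes A→T. A is a purine and T is a pyrimidine, so this is a transversion.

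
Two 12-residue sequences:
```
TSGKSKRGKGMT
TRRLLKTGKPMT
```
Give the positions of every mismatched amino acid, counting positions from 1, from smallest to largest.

Differences at position 2 (S→R), position 3 (G→R), position 4 (K→L), position 5 (S→L), position 7 (R→T), position 10 (G→P).

2, 3, 4, 5, 7, 10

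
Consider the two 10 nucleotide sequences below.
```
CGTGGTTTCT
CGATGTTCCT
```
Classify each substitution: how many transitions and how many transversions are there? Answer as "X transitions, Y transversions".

Mismatches (1-based):
position 3: T→A (pyrimidine→purine, transversion)
position 4: G→T (purine→pyrimidine, transversion)
position 8: T→C (pyrimidine→pyrimidine, transition)

1 transition, 2 transversions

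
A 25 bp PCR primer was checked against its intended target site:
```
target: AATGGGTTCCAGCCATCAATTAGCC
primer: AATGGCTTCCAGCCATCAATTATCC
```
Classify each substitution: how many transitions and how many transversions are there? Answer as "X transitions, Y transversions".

0 transitions, 2 transversions

Transitions (purine↔purine or pyrimidine↔pyrimidine): none.
Transversions (purine↔pyrimidine): 6 G→C, 23 G→T.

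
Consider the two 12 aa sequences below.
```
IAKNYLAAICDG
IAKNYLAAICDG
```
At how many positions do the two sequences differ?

The two sequences are identical at every position.

0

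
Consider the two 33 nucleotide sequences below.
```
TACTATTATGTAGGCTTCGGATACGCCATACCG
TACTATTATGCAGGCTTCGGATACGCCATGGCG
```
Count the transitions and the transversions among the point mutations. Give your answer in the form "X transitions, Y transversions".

2 transitions, 1 transversion

Mismatches (1-based):
base 11: T→C (pyrimidine→pyrimidine, transition)
base 30: A→G (purine→purine, transition)
base 31: C→G (pyrimidine→purine, transversion)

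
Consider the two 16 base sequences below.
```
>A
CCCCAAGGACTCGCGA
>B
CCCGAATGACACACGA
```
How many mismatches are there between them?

Comparing position by position, 4 positions differ: 4 (C/G), 7 (G/T), 11 (T/A), 13 (G/A).

4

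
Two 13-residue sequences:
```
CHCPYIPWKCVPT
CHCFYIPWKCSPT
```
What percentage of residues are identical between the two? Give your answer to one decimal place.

84.6%

2 positions differ (4, 11), so 11 of 13 match: 11/13 = 84.62%.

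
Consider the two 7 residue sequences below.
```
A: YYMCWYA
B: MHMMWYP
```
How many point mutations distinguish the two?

4

Comparing position by position, 4 positions differ: 1 (Y/M), 2 (Y/H), 4 (C/M), 7 (A/P).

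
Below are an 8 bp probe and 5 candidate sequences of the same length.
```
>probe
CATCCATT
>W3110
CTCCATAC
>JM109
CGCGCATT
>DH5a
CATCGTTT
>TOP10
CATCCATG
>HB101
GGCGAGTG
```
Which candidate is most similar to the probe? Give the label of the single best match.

TOP10

Hamming distances to probe — W3110: 6; JM109: 3; DH5a: 2; TOP10: 1; HB101: 7.
Smallest is TOP10 with 1 mismatch.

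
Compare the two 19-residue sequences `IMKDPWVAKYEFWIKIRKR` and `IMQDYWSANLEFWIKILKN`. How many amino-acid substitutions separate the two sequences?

7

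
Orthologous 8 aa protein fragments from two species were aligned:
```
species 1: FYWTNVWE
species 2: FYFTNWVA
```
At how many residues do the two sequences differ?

4

Mismatches (1-based): residue 3: W→F; residue 6: V→W; residue 7: W→V; residue 8: E→A.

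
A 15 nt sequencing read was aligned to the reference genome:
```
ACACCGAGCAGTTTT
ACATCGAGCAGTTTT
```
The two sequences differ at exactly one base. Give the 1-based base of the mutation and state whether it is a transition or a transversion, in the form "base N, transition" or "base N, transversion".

base 4, transition

The sequences differ only at base 4: C→T (pyrimidine→pyrimidine), a transition.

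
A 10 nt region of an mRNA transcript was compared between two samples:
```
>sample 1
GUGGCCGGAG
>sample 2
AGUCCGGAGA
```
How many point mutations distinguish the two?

8

The sequences differ at positions 1, 2, 3, 4, 6, 8, 9, 10 (1-based) — 8 in total.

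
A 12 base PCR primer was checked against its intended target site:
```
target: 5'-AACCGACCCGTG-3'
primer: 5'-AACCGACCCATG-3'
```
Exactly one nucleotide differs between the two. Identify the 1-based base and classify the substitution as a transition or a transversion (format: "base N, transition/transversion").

base 10, transition

Base 10 changes G→A. G is a purine and A is a purine, so this is a transition.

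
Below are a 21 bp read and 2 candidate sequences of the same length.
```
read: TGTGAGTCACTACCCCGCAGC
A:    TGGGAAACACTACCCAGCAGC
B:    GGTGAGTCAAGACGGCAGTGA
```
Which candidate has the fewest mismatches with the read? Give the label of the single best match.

A

Hamming distances to read — A: 4; B: 9.
Smallest is A with 4 mismatches.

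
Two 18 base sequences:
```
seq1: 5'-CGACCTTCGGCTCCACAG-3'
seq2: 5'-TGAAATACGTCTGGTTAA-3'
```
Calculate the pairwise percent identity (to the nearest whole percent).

44%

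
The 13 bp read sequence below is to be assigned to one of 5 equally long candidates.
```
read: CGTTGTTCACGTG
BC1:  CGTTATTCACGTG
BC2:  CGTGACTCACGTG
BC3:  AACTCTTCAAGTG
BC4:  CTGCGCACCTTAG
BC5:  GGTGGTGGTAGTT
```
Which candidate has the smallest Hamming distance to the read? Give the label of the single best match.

BC1

BC1 differs at 1 position; BC2 differs at 3 positions; BC3 differs at 5 positions; BC4 differs at 9 positions; BC5 differs at 7 positions. The closest is BC1.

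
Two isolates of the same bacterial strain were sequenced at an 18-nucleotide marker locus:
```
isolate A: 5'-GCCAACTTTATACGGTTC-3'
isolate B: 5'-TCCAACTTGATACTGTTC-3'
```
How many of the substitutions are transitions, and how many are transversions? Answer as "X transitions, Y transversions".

0 transitions, 3 transversions

Mismatches (1-based):
position 1: G→T (purine→pyrimidine, transversion)
position 9: T→G (pyrimidine→purine, transversion)
position 14: G→T (purine→pyrimidine, transversion)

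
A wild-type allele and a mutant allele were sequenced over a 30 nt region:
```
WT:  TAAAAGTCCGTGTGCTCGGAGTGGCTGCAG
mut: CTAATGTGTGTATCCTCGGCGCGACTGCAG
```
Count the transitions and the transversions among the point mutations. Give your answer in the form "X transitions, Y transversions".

Transitions (purine↔purine or pyrimidine↔pyrimidine): 1 T→C, 9 C→T, 12 G→A, 22 T→C, 24 G→A.
Transversions (purine↔pyrimidine): 2 A→T, 5 A→T, 8 C→G, 14 G→C, 20 A→C.

5 transitions, 5 transversions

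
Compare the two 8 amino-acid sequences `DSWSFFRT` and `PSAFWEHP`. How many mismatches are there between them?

Mismatches (1-based): position 1: D→P; position 3: W→A; position 4: S→F; position 5: F→W; position 6: F→E; position 7: R→H; position 8: T→P.

7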